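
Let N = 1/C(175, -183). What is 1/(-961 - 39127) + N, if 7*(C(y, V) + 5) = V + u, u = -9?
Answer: -280843/9099976 ≈ -0.030862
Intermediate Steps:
C(y, V) = -44/7 + V/7 (C(y, V) = -5 + (V - 9)/7 = -5 + (-9 + V)/7 = -5 + (-9/7 + V/7) = -44/7 + V/7)
N = -7/227 (N = 1/(-44/7 + (⅐)*(-183)) = 1/(-44/7 - 183/7) = 1/(-227/7) = -7/227 ≈ -0.030837)
1/(-961 - 39127) + N = 1/(-961 - 39127) - 7/227 = 1/(-40088) - 7/227 = -1/40088 - 7/227 = -280843/9099976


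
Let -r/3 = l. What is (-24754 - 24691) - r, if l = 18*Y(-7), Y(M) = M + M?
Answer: -50201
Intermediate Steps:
Y(M) = 2*M
l = -252 (l = 18*(2*(-7)) = 18*(-14) = -252)
r = 756 (r = -3*(-252) = 756)
(-24754 - 24691) - r = (-24754 - 24691) - 1*756 = -49445 - 756 = -50201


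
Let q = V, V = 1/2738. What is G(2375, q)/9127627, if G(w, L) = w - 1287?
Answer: 1088/9127627 ≈ 0.00011920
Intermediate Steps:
V = 1/2738 ≈ 0.00036523
q = 1/2738 ≈ 0.00036523
G(w, L) = -1287 + w
G(2375, q)/9127627 = (-1287 + 2375)/9127627 = 1088*(1/9127627) = 1088/9127627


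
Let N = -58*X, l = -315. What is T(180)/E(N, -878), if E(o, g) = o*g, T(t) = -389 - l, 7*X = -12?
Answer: 259/305544 ≈ 0.00084767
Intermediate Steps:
X = -12/7 (X = (⅐)*(-12) = -12/7 ≈ -1.7143)
T(t) = -74 (T(t) = -389 - 1*(-315) = -389 + 315 = -74)
N = 696/7 (N = -58*(-12/7) = 696/7 ≈ 99.429)
E(o, g) = g*o
T(180)/E(N, -878) = -74/((-878*696/7)) = -74/(-611088/7) = -74*(-7/611088) = 259/305544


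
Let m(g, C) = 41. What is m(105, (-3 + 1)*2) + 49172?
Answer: 49213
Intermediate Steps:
m(105, (-3 + 1)*2) + 49172 = 41 + 49172 = 49213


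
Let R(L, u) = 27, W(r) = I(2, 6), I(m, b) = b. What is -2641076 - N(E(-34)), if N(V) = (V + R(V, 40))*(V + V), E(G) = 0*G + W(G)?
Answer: -2641472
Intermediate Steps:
W(r) = 6
E(G) = 6 (E(G) = 0*G + 6 = 0 + 6 = 6)
N(V) = 2*V*(27 + V) (N(V) = (V + 27)*(V + V) = (27 + V)*(2*V) = 2*V*(27 + V))
-2641076 - N(E(-34)) = -2641076 - 2*6*(27 + 6) = -2641076 - 2*6*33 = -2641076 - 1*396 = -2641076 - 396 = -2641472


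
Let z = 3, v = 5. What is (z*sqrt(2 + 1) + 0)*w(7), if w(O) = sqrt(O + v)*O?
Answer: 126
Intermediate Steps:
w(O) = O*sqrt(5 + O) (w(O) = sqrt(O + 5)*O = sqrt(5 + O)*O = O*sqrt(5 + O))
(z*sqrt(2 + 1) + 0)*w(7) = (3*sqrt(2 + 1) + 0)*(7*sqrt(5 + 7)) = (3*sqrt(3) + 0)*(7*sqrt(12)) = (3*sqrt(3))*(7*(2*sqrt(3))) = (3*sqrt(3))*(14*sqrt(3)) = 126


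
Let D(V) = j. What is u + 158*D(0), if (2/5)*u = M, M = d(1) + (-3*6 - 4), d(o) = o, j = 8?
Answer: 2423/2 ≈ 1211.5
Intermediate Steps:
D(V) = 8
M = -21 (M = 1 + (-3*6 - 4) = 1 + (-18 - 4) = 1 - 22 = -21)
u = -105/2 (u = (5/2)*(-21) = -105/2 ≈ -52.500)
u + 158*D(0) = -105/2 + 158*8 = -105/2 + 1264 = 2423/2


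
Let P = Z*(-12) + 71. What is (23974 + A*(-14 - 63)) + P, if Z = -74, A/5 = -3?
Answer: 26088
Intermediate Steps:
A = -15 (A = 5*(-3) = -15)
P = 959 (P = -74*(-12) + 71 = 888 + 71 = 959)
(23974 + A*(-14 - 63)) + P = (23974 - 15*(-14 - 63)) + 959 = (23974 - 15*(-77)) + 959 = (23974 + 1155) + 959 = 25129 + 959 = 26088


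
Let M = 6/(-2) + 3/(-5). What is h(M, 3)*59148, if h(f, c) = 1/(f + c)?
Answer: -98580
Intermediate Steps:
M = -18/5 (M = 6*(-½) + 3*(-⅕) = -3 - ⅗ = -18/5 ≈ -3.6000)
h(f, c) = 1/(c + f)
h(M, 3)*59148 = 59148/(3 - 18/5) = 59148/(-⅗) = -5/3*59148 = -98580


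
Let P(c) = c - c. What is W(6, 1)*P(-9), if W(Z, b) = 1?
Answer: 0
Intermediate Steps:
P(c) = 0
W(6, 1)*P(-9) = 1*0 = 0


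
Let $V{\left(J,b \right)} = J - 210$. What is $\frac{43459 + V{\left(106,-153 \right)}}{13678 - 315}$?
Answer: $\frac{1885}{581} \approx 3.2444$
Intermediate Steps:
$V{\left(J,b \right)} = -210 + J$
$\frac{43459 + V{\left(106,-153 \right)}}{13678 - 315} = \frac{43459 + \left(-210 + 106\right)}{13678 - 315} = \frac{43459 - 104}{13363} = 43355 \cdot \frac{1}{13363} = \frac{1885}{581}$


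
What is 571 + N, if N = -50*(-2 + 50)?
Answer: -1829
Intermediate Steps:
N = -2400 (N = -50*48 = -2400)
571 + N = 571 - 2400 = -1829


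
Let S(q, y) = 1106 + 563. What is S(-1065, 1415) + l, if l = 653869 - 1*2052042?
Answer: -1396504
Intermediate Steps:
S(q, y) = 1669
l = -1398173 (l = 653869 - 2052042 = -1398173)
S(-1065, 1415) + l = 1669 - 1398173 = -1396504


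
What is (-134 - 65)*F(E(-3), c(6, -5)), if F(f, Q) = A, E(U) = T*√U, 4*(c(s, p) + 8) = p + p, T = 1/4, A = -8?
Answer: 1592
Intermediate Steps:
T = ¼ ≈ 0.25000
c(s, p) = -8 + p/2 (c(s, p) = -8 + (p + p)/4 = -8 + (2*p)/4 = -8 + p/2)
E(U) = √U/4
F(f, Q) = -8
(-134 - 65)*F(E(-3), c(6, -5)) = (-134 - 65)*(-8) = -199*(-8) = 1592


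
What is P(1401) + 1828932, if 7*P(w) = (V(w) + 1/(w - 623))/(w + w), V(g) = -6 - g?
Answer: 27908937914299/15259692 ≈ 1.8289e+6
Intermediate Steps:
P(w) = (-6 + 1/(-623 + w) - w)/(14*w) (P(w) = (((-6 - w) + 1/(w - 623))/(w + w))/7 = (((-6 - w) + 1/(-623 + w))/((2*w)))/7 = ((-6 + 1/(-623 + w) - w)*(1/(2*w)))/7 = ((-6 + 1/(-623 + w) - w)/(2*w))/7 = (-6 + 1/(-623 + w) - w)/(14*w))
P(1401) + 1828932 = (1/14)*(3739 - 1*1401**2 + 617*1401)/(1401*(-623 + 1401)) + 1828932 = (1/14)*(1/1401)*(3739 - 1*1962801 + 864417)/778 + 1828932 = (1/14)*(1/1401)*(1/778)*(3739 - 1962801 + 864417) + 1828932 = (1/14)*(1/1401)*(1/778)*(-1094645) + 1828932 = -1094645/15259692 + 1828932 = 27908937914299/15259692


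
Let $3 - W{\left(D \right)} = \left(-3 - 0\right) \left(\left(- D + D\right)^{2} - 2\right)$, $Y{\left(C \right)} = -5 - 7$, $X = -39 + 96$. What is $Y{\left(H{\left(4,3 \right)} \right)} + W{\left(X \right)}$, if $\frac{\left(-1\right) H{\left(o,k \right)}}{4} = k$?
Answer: $-15$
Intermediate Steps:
$H{\left(o,k \right)} = - 4 k$
$X = 57$
$Y{\left(C \right)} = -12$ ($Y{\left(C \right)} = -5 - 7 = -12$)
$W{\left(D \right)} = -3$ ($W{\left(D \right)} = 3 - \left(-3 - 0\right) \left(\left(- D + D\right)^{2} - 2\right) = 3 - \left(-3 + 0\right) \left(0^{2} - 2\right) = 3 - - 3 \left(0 - 2\right) = 3 - \left(-3\right) \left(-2\right) = 3 - 6 = -3$)
$Y{\left(H{\left(4,3 \right)} \right)} + W{\left(X \right)} = -12 - 3 = -15$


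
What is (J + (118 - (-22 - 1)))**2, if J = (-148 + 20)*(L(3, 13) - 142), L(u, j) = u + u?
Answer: 307967401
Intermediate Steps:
L(u, j) = 2*u
J = 17408 (J = (-148 + 20)*(2*3 - 142) = -128*(6 - 142) = -128*(-136) = 17408)
(J + (118 - (-22 - 1)))**2 = (17408 + (118 - (-22 - 1)))**2 = (17408 + (118 - 1*(-23)))**2 = (17408 + (118 + 23))**2 = (17408 + 141)**2 = 17549**2 = 307967401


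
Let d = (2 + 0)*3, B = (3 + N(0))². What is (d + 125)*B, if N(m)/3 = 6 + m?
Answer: 57771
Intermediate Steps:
N(m) = 18 + 3*m (N(m) = 3*(6 + m) = 18 + 3*m)
B = 441 (B = (3 + (18 + 3*0))² = (3 + (18 + 0))² = (3 + 18)² = 21² = 441)
d = 6 (d = 2*3 = 6)
(d + 125)*B = (6 + 125)*441 = 131*441 = 57771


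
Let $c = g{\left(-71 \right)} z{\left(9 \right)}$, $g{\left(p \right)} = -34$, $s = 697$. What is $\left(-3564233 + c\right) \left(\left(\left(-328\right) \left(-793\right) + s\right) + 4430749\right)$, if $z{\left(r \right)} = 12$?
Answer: $-16723691483550$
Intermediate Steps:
$c = -408$ ($c = \left(-34\right) 12 = -408$)
$\left(-3564233 + c\right) \left(\left(\left(-328\right) \left(-793\right) + s\right) + 4430749\right) = \left(-3564233 - 408\right) \left(\left(\left(-328\right) \left(-793\right) + 697\right) + 4430749\right) = - 3564641 \left(\left(260104 + 697\right) + 4430749\right) = - 3564641 \left(260801 + 4430749\right) = \left(-3564641\right) 4691550 = -16723691483550$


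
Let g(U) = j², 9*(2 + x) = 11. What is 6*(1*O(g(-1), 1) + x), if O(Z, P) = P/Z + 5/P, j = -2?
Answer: 161/6 ≈ 26.833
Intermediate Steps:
x = -7/9 (x = -2 + (⅑)*11 = -2 + 11/9 = -7/9 ≈ -0.77778)
g(U) = 4 (g(U) = (-2)² = 4)
O(Z, P) = 5/P + P/Z
6*(1*O(g(-1), 1) + x) = 6*(1*(5/1 + 1/4) - 7/9) = 6*(1*(5*1 + 1*(¼)) - 7/9) = 6*(1*(5 + ¼) - 7/9) = 6*(1*(21/4) - 7/9) = 6*(21/4 - 7/9) = 6*(161/36) = 161/6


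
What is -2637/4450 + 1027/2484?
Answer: -990079/5526900 ≈ -0.17914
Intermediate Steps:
-2637/4450 + 1027/2484 = -990079/5526900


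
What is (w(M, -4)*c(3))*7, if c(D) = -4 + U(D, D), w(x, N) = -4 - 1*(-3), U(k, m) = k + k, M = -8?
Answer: -14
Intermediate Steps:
U(k, m) = 2*k
w(x, N) = -1 (w(x, N) = -4 + 3 = -1)
c(D) = -4 + 2*D
(w(M, -4)*c(3))*7 = -(-4 + 2*3)*7 = -(-4 + 6)*7 = -1*2*7 = -2*7 = -14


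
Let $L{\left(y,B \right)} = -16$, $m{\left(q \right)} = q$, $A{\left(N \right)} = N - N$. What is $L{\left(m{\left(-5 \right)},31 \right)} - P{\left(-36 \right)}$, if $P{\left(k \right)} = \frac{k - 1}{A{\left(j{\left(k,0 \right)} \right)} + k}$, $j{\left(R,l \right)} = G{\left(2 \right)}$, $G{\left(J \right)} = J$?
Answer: $- \frac{613}{36} \approx -17.028$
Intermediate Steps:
$j{\left(R,l \right)} = 2$
$A{\left(N \right)} = 0$
$P{\left(k \right)} = \frac{-1 + k}{k}$ ($P{\left(k \right)} = \frac{k - 1}{0 + k} = \frac{-1 + k}{k}$)
$L{\left(m{\left(-5 \right)},31 \right)} - P{\left(-36 \right)} = -16 - \frac{-1 - 36}{-36} = -16 - \left(- \frac{1}{36}\right) \left(-37\right) = -16 - \frac{37}{36} = - \frac{613}{36}$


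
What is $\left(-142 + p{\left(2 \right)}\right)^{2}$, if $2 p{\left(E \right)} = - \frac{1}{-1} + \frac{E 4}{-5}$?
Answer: $\frac{2024929}{100} \approx 20249.0$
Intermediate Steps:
$p{\left(E \right)} = \frac{1}{2} - \frac{2 E}{5}$ ($p{\left(E \right)} = \frac{- \frac{1}{-1} + \frac{E 4}{-5}}{2} = \frac{\left(-1\right) \left(-1\right) + 4 E \left(- \frac{1}{5}\right)}{2} = \frac{1 - \frac{4 E}{5}}{2} = \frac{1}{2} - \frac{2 E}{5}$)
$\left(-142 + p{\left(2 \right)}\right)^{2} = \left(-142 + \left(\frac{1}{2} - \frac{4}{5}\right)\right)^{2} = \left(-142 - \frac{3}{10}\right)^{2} = \left(- \frac{1423}{10}\right)^{2} = \frac{2024929}{100}$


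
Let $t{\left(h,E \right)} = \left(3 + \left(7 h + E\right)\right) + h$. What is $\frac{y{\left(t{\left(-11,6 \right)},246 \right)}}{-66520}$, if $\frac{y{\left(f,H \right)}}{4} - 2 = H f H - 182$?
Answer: $\frac{2390472}{8315} \approx 287.49$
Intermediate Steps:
$t{\left(h,E \right)} = 3 + E + 8 h$ ($t{\left(h,E \right)} = \left(3 + \left(E + 7 h\right)\right) + h = \left(3 + E + 7 h\right) + h = 3 + E + 8 h$)
$y{\left(f,H \right)} = -720 + 4 f H^{2}$ ($y{\left(f,H \right)} = 8 + 4 \left(H f H - 182\right) = 8 + 4 \left(f H^{2} - 182\right) = 8 + 4 \left(-182 + f H^{2}\right) = 8 + \left(-728 + 4 f H^{2}\right) = -720 + 4 f H^{2}$)
$\frac{y{\left(t{\left(-11,6 \right)},246 \right)}}{-66520} = \frac{-720 + 4 \left(3 + 6 + 8 \left(-11\right)\right) 246^{2}}{-66520} = \left(-720 + 4 \left(3 + 6 - 88\right) 60516\right) \left(- \frac{1}{66520}\right) = \left(-720 + 4 \left(-79\right) 60516\right) \left(- \frac{1}{66520}\right) = \left(-720 - 19123056\right) \left(- \frac{1}{66520}\right) = \left(-19123776\right) \left(- \frac{1}{66520}\right) = \frac{2390472}{8315}$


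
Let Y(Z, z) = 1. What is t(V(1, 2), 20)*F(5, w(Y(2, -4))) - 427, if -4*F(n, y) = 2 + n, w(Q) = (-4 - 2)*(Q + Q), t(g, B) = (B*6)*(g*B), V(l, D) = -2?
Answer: 7973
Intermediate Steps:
t(g, B) = 6*g*B**2 (t(g, B) = (6*B)*(B*g) = 6*g*B**2)
w(Q) = -12*Q
F(n, y) = -1/2 - n/4 (F(n, y) = -(2 + n)/4 = -1/2 - n/4)
t(V(1, 2), 20)*F(5, w(Y(2, -4))) - 427 = (6*(-2)*20**2)*(-1/2 - 1/4*5) - 427 = (6*(-2)*400)*(-1/2 - 5/4) - 427 = -4800*(-7/4) - 427 = 8400 - 427 = 7973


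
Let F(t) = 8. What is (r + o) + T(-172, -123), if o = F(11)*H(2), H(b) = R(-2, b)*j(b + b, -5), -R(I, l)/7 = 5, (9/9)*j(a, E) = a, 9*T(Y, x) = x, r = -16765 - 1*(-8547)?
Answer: -28055/3 ≈ -9351.7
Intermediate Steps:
r = -8218 (r = -16765 + 8547 = -8218)
T(Y, x) = x/9
j(a, E) = a
R(I, l) = -35 (R(I, l) = -7*5 = -35)
H(b) = -70*b (H(b) = -35*(b + b) = -70*b)
o = -1120 (o = 8*(-70*2) = 8*(-140) = -1120)
(r + o) + T(-172, -123) = (-8218 - 1120) + (⅑)*(-123) = -9338 - 41/3 = -28055/3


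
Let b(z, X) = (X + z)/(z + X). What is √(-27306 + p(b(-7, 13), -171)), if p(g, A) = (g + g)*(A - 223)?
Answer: I*√28094 ≈ 167.61*I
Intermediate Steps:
b(z, X) = 1 (b(z, X) = (X + z)/(X + z) = 1)
p(g, A) = 2*g*(-223 + A) (p(g, A) = (2*g)*(-223 + A) = 2*g*(-223 + A))
√(-27306 + p(b(-7, 13), -171)) = √(-27306 + 2*1*(-223 - 171)) = √(-27306 + 2*1*(-394)) = √(-27306 - 788) = √(-28094) = I*√28094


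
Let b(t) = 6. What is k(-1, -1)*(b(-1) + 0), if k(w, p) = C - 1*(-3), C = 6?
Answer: 54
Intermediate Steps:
k(w, p) = 9 (k(w, p) = 6 - 1*(-3) = 6 + 3 = 9)
k(-1, -1)*(b(-1) + 0) = 9*(6 + 0) = 9*6 = 54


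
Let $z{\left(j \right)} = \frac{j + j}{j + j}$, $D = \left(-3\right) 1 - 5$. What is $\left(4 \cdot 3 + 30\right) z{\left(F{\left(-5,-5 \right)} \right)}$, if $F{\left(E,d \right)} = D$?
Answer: $42$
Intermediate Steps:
$D = -8$ ($D = -3 - 5 = -8$)
$F{\left(E,d \right)} = -8$
$z{\left(j \right)} = 1$ ($z{\left(j \right)} = \frac{2 j}{2 j} = 2 j \frac{1}{2 j} = 1$)
$\left(4 \cdot 3 + 30\right) z{\left(F{\left(-5,-5 \right)} \right)} = \left(4 \cdot 3 + 30\right) 1 = \left(12 + 30\right) 1 = 42 \cdot 1 = 42$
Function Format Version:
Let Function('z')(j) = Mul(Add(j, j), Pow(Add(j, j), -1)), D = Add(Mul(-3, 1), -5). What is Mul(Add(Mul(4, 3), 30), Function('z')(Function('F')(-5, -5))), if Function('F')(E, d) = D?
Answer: 42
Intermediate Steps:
D = -8 (D = Add(-3, -5) = -8)
Function('F')(E, d) = -8
Function('z')(j) = 1 (Function('z')(j) = Mul(Mul(2, j), Pow(Mul(2, j), -1)) = Mul(Mul(2, j), Mul(Rational(1, 2), Pow(j, -1))) = 1)
Mul(Add(Mul(4, 3), 30), Function('z')(Function('F')(-5, -5))) = Mul(Add(Mul(4, 3), 30), 1) = Mul(Add(12, 30), 1) = Mul(42, 1) = 42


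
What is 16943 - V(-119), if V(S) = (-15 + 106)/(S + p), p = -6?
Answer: 2117966/125 ≈ 16944.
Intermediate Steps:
V(S) = 91/(-6 + S) (V(S) = (-15 + 106)/(S - 6) = 91/(-6 + S))
16943 - V(-119) = 16943 - 91/(-6 - 119) = 16943 - 91/(-125) = 16943 - 91*(-1)/125 = 16943 - 1*(-91/125) = 16943 + 91/125 = 2117966/125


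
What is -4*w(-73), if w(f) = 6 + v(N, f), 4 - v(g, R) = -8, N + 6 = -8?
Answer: -72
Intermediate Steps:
N = -14 (N = -6 - 8 = -14)
v(g, R) = 12 (v(g, R) = 4 - 1*(-8) = 4 + 8 = 12)
w(f) = 18 (w(f) = 6 + 12 = 18)
-4*w(-73) = -4*18 = -72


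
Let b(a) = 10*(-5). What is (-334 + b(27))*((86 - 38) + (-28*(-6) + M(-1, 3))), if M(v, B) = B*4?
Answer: -87552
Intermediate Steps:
b(a) = -50
M(v, B) = 4*B
(-334 + b(27))*((86 - 38) + (-28*(-6) + M(-1, 3))) = (-334 - 50)*((86 - 38) + (-28*(-6) + 4*3)) = -384*(48 + (168 + 12)) = -384*(48 + 180) = -384*228 = -87552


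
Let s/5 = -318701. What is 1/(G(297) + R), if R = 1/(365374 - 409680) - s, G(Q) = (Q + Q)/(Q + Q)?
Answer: 44306/70601876835 ≈ 6.2755e-7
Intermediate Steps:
s = -1593505 (s = 5*(-318701) = -1593505)
G(Q) = 1 (G(Q) = (2*Q)/((2*Q)) = (2*Q)*(1/(2*Q)) = 1)
R = 70601832529/44306 (R = 1/(365374 - 409680) - 1*(-1593505) = 1/(-44306) + 1593505 = -1/44306 + 1593505 = 70601832529/44306 ≈ 1.5935e+6)
1/(G(297) + R) = 1/(1 + 70601832529/44306) = 1/(70601876835/44306) = 44306/70601876835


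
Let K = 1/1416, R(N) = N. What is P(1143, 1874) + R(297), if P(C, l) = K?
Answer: 420553/1416 ≈ 297.00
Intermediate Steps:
K = 1/1416 ≈ 0.00070621
P(C, l) = 1/1416
P(1143, 1874) + R(297) = 1/1416 + 297 = 420553/1416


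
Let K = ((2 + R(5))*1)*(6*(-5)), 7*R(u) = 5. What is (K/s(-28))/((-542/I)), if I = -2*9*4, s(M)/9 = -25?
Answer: 456/9485 ≈ 0.048076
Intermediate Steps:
R(u) = 5/7 (R(u) = (⅐)*5 = 5/7)
s(M) = -225 (s(M) = 9*(-25) = -225)
K = -570/7 (K = ((2 + 5/7)*1)*(6*(-5)) = ((19/7)*1)*(-30) = (19/7)*(-30) = -570/7 ≈ -81.429)
I = -72 (I = -18*4 = -72)
(K/s(-28))/((-542/I)) = (-570/7/(-225))/((-542/(-72))) = (-570/7*(-1/225))/((-542*(-1/72))) = 38/(105*(271/36)) = (38/105)*(36/271) = 456/9485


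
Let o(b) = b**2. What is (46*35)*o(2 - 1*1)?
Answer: 1610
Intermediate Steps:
(46*35)*o(2 - 1*1) = (46*35)*(2 - 1*1)**2 = 1610*(2 - 1)**2 = 1610*1**2 = 1610*1 = 1610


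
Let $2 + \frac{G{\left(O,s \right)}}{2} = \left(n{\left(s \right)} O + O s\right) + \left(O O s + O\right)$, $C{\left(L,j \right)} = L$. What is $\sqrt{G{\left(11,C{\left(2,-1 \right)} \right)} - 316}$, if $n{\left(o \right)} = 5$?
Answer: $2 \sqrt{85} \approx 18.439$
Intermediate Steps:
$G{\left(O,s \right)} = -4 + 12 O + 2 O s + 2 s O^{2}$ ($G{\left(O,s \right)} = -4 + 2 \left(\left(5 O + O s\right) + \left(O O s + O\right)\right) = -4 + 2 \left(\left(5 O + O s\right) + \left(O^{2} s + O\right)\right) = -4 + 2 \left(\left(5 O + O s\right) + \left(s O^{2} + O\right)\right) = -4 + 2 \left(\left(5 O + O s\right) + \left(O + s O^{2}\right)\right) = -4 + 2 \left(6 O + O s + s O^{2}\right) = -4 + \left(12 O + 2 O s + 2 s O^{2}\right) = -4 + 12 O + 2 O s + 2 s O^{2}$)
$\sqrt{G{\left(11,C{\left(2,-1 \right)} \right)} - 316} = \sqrt{\left(-4 + 12 \cdot 11 + 2 \cdot 11 \cdot 2 + 2 \cdot 2 \cdot 11^{2}\right) - 316} = \sqrt{\left(-4 + 132 + 44 + 2 \cdot 2 \cdot 121\right) - 316} = \sqrt{\left(-4 + 132 + 44 + 484\right) - 316} = \sqrt{656 - 316} = \sqrt{340} = 2 \sqrt{85}$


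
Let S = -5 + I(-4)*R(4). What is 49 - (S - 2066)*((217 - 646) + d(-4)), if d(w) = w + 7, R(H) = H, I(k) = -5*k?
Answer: -848117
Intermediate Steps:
S = 75 (S = -5 - 5*(-4)*4 = -5 + 20*4 = -5 + 80 = 75)
d(w) = 7 + w
49 - (S - 2066)*((217 - 646) + d(-4)) = 49 - (75 - 2066)*((217 - 646) + (7 - 4)) = 49 - (-1991)*(-429 + 3) = 49 - (-1991)*(-426) = 49 - 1*848166 = 49 - 848166 = -848117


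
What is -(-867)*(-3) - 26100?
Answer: -28701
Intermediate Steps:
-(-867)*(-3) - 26100 = -289*9 - 26100 = -2601 - 26100 = -28701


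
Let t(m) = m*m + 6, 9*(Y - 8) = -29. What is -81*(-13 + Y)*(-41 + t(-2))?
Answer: -20646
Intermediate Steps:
Y = 43/9 (Y = 8 + (⅑)*(-29) = 8 - 29/9 = 43/9 ≈ 4.7778)
t(m) = 6 + m² (t(m) = m² + 6 = 6 + m²)
-81*(-13 + Y)*(-41 + t(-2)) = -81*(-13 + 43/9)*(-41 + (6 + (-2)²)) = -(-666)*(-41 + (6 + 4)) = -(-666)*(-41 + 10) = -(-666)*(-31) = -81*2294/9 = -20646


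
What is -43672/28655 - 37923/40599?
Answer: -953241031/387788115 ≈ -2.4581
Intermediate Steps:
-43672/28655 - 37923/40599 = -43672*1/28655 - 37923*1/40599 = -43672/28655 - 12641/13533 = -953241031/387788115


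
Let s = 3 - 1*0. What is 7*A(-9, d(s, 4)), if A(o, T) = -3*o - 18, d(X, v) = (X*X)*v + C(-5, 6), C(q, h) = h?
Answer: 63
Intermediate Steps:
s = 3 (s = 3 + 0 = 3)
d(X, v) = 6 + v*X² (d(X, v) = (X*X)*v + 6 = X²*v + 6 = v*X² + 6 = 6 + v*X²)
A(o, T) = -18 - 3*o
7*A(-9, d(s, 4)) = 7*(-18 - 3*(-9)) = 7*(-18 + 27) = 7*9 = 63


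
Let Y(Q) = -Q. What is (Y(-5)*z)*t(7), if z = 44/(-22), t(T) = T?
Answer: -70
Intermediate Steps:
z = -2 (z = 44*(-1/22) = -2)
(Y(-5)*z)*t(7) = (-1*(-5)*(-2))*7 = (5*(-2))*7 = -10*7 = -70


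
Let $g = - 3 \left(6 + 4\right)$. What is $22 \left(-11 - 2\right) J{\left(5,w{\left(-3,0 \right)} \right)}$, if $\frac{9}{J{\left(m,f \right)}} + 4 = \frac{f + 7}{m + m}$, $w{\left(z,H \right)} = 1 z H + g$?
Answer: $\frac{2860}{7} \approx 408.57$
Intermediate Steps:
$g = -30$ ($g = \left(-3\right) 10 = -30$)
$w{\left(z,H \right)} = -30 + H z$ ($w{\left(z,H \right)} = 1 z H - 30 = z H - 30 = H z - 30 = -30 + H z$)
$J{\left(m,f \right)} = \frac{9}{-4 + \frac{7 + f}{2 m}}$ ($J{\left(m,f \right)} = \frac{9}{-4 + \frac{f + 7}{m + m}} = \frac{9}{-4 + \frac{7 + f}{2 m}}$)
$22 \left(-11 - 2\right) J{\left(5,w{\left(-3,0 \right)} \right)} = 22 \left(-11 - 2\right) 18 \cdot 5 \frac{1}{7 + \left(-30 + 0 \left(-3\right)\right) - 40} = 22 \left(-11 - 2\right) 18 \cdot 5 \frac{1}{7 + \left(-30 + 0\right) - 40} = 22 \left(-13\right) 18 \cdot 5 \frac{1}{7 - 30 - 40} = - 286 \cdot 18 \cdot 5 \frac{1}{-63} = - 286 \cdot 18 \cdot 5 \left(- \frac{1}{63}\right) = \left(-286\right) \left(- \frac{10}{7}\right) = \frac{2860}{7}$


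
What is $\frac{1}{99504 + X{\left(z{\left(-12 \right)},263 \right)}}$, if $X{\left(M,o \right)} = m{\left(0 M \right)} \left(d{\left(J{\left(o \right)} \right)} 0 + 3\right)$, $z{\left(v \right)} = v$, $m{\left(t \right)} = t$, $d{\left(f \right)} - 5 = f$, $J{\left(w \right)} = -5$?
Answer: $\frac{1}{99504} \approx 1.005 \cdot 10^{-5}$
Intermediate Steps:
$d{\left(f \right)} = 5 + f$
$X{\left(M,o \right)} = 0$ ($X{\left(M,o \right)} = 0 M \left(\left(5 - 5\right) 0 + 3\right) = 0 \left(0 \cdot 0 + 3\right) = 0 \left(0 + 3\right) = 0 \cdot 3 = 0$)
$\frac{1}{99504 + X{\left(z{\left(-12 \right)},263 \right)}} = \frac{1}{99504 + 0} = \frac{1}{99504}$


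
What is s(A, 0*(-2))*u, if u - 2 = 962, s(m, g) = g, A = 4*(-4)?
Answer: 0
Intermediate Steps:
A = -16
u = 964 (u = 2 + 962 = 964)
s(A, 0*(-2))*u = (0*(-2))*964 = 0*964 = 0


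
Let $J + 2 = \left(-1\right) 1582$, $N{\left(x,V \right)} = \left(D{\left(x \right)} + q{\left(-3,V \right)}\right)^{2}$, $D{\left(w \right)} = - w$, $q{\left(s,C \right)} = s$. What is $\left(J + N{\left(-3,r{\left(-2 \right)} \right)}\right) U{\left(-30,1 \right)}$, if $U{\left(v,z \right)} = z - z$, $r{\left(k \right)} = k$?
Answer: $0$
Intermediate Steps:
$U{\left(v,z \right)} = 0$
$N{\left(x,V \right)} = \left(-3 - x\right)^{2}$ ($N{\left(x,V \right)} = \left(- x - 3\right)^{2} = \left(-3 - x\right)^{2}$)
$J = -1584$ ($J = -2 - 1582 = -1584$)
$\left(J + N{\left(-3,r{\left(-2 \right)} \right)}\right) U{\left(-30,1 \right)} = \left(-1584 + \left(3 - 3\right)^{2}\right) 0 = \left(-1584 + 0^{2}\right) 0 = \left(-1584 + 0\right) 0 = \left(-1584\right) 0 = 0$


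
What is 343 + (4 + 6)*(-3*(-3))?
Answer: 433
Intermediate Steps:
343 + (4 + 6)*(-3*(-3)) = 343 + 10*9 = 343 + 90 = 433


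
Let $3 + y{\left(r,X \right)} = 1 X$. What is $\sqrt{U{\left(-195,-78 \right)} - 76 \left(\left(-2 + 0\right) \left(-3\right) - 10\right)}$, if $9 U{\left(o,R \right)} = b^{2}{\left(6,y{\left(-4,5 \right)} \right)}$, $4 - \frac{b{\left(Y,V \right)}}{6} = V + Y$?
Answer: $4 \sqrt{23} \approx 19.183$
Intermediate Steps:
$y{\left(r,X \right)} = -3 + X$ ($y{\left(r,X \right)} = -3 + 1 X = -3 + X$)
$b{\left(Y,V \right)} = 24 - 6 V - 6 Y$ ($b{\left(Y,V \right)} = 24 - 6 \left(V + Y\right) = 24 - \left(6 V + 6 Y\right) = 24 - 6 V - 6 Y$)
$U{\left(o,R \right)} = 64$ ($U{\left(o,R \right)} = \frac{\left(24 - 6 \left(-3 + 5\right) - 36\right)^{2}}{9} = \frac{\left(24 - 12 - 36\right)^{2}}{9} = \frac{\left(-24\right)^{2}}{9} = \frac{1}{9} \cdot 576 = 64$)
$\sqrt{U{\left(-195,-78 \right)} - 76 \left(\left(-2 + 0\right) \left(-3\right) - 10\right)} = \sqrt{64 - 76 \left(\left(-2 + 0\right) \left(-3\right) - 10\right)} = \sqrt{64 - 76 \left(\left(-2\right) \left(-3\right) - 10\right)} = \sqrt{64 - 76 \left(6 - 10\right)} = \sqrt{64 - -304} = \sqrt{64 + 304} = \sqrt{368} = 4 \sqrt{23}$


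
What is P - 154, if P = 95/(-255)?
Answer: -7873/51 ≈ -154.37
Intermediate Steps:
P = -19/51 (P = 95*(-1/255) = -19/51 ≈ -0.37255)
P - 154 = -19/51 - 154 = -7873/51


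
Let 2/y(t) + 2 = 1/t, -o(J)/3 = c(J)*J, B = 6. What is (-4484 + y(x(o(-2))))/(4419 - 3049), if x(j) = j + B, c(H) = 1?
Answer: -51578/15755 ≈ -3.2738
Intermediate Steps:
o(J) = -3*J
x(j) = 6 + j (x(j) = j + 6 = 6 + j)
y(t) = 2/(-2 + 1/t)
(-4484 + y(x(o(-2))))/(4419 - 3049) = (-4484 - 2*(6 - 3*(-2))/(-1 + 2*(6 - 3*(-2))))/(4419 - 3049) = (-4484 - 2*(6 + 6)/(-1 + 2*(6 + 6)))/1370 = (-4484 - 2*12/(-1 + 2*12))*(1/1370) = (-4484 - 2*12/(-1 + 24))*(1/1370) = (-4484 - 2*12/23)*(1/1370) = (-4484 - 2*12*1/23)*(1/1370) = (-4484 - 24/23)*(1/1370) = -103156/23*1/1370 = -51578/15755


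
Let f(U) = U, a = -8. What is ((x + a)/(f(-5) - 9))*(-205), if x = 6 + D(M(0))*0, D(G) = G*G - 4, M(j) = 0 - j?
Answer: -205/7 ≈ -29.286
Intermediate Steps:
M(j) = -j
D(G) = -4 + G² (D(G) = G² - 4 = -4 + G²)
x = 6 (x = 6 + (-4 + (-1*0)²)*0 = 6 + (-4 + 0²)*0 = 6 + (-4 + 0)*0 = 6 - 4*0 = 6 + 0 = 6)
((x + a)/(f(-5) - 9))*(-205) = ((6 - 8)/(-5 - 9))*(-205) = -2/(-14)*(-205) = -2*(-1/14)*(-205) = (⅐)*(-205) = -205/7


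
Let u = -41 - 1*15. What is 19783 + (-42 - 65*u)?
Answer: 23381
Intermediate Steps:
u = -56 (u = -41 - 15 = -56)
19783 + (-42 - 65*u) = 19783 + (-42 - 65*(-56)) = 19783 + (-42 + 3640) = 19783 + 3598 = 23381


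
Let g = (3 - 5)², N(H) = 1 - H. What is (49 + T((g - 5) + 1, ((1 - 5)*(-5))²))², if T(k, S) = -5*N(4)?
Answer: 4096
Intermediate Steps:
g = 4 (g = (-2)² = 4)
T(k, S) = 15 (T(k, S) = -5*(1 - 1*4) = -5*(1 - 4) = -5*(-3) = 15)
(49 + T((g - 5) + 1, ((1 - 5)*(-5))²))² = (49 + 15)² = 64² = 4096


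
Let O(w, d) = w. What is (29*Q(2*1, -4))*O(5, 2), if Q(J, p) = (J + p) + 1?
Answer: -145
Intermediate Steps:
Q(J, p) = 1 + J + p
(29*Q(2*1, -4))*O(5, 2) = (29*(1 + 2*1 - 4))*5 = (29*(1 + 2 - 4))*5 = (29*(-1))*5 = -29*5 = -145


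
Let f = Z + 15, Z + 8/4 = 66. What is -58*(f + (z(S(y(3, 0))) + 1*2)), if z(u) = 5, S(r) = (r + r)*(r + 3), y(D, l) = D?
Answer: -4988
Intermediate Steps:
Z = 64 (Z = -2 + 66 = 64)
S(r) = 2*r*(3 + r) (S(r) = (2*r)*(3 + r) = 2*r*(3 + r))
f = 79 (f = 64 + 15 = 79)
-58*(f + (z(S(y(3, 0))) + 1*2)) = -58*(79 + (5 + 1*2)) = -58*(79 + (5 + 2)) = -58*(79 + 7) = -58*86 = -4988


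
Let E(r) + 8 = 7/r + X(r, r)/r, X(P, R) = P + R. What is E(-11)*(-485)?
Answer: 35405/11 ≈ 3218.6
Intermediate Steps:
E(r) = -6 + 7/r (E(r) = -8 + (7/r + (r + r)/r) = -8 + (7/r + (2*r)/r) = -8 + (7/r + 2) = -8 + (2 + 7/r) = -6 + 7/r)
E(-11)*(-485) = (-6 + 7/(-11))*(-485) = (-6 + 7*(-1/11))*(-485) = (-6 - 7/11)*(-485) = -73/11*(-485) = 35405/11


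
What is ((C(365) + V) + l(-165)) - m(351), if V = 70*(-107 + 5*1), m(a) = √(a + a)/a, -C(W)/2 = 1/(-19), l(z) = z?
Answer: -138793/19 - √78/117 ≈ -7305.0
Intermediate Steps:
C(W) = 2/19 (C(W) = -2/(-19) = -2*(-1/19) = 2/19)
m(a) = √2/√a (m(a) = √(2*a)/a = (√2*√a)/a = √2/√a)
V = -7140 (V = 70*(-107 + 5) = 70*(-102) = -7140)
((C(365) + V) + l(-165)) - m(351) = ((2/19 - 7140) - 165) - √2/√351 = (-135658/19 - 165) - √2*√39/117 = -138793/19 - √78/117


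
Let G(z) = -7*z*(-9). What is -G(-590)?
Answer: 37170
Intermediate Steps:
G(z) = 63*z
-G(-590) = -63*(-590) = -1*(-37170) = 37170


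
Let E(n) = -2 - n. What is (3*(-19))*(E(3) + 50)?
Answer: -2565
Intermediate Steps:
(3*(-19))*(E(3) + 50) = (3*(-19))*((-2 - 1*3) + 50) = -57*((-2 - 3) + 50) = -57*(-5 + 50) = -57*45 = -2565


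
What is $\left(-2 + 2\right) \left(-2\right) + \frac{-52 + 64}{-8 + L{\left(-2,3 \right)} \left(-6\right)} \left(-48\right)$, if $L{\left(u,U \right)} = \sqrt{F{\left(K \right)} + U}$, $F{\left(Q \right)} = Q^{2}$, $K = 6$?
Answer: $- \frac{1152}{335} + \frac{864 \sqrt{39}}{335} \approx 12.668$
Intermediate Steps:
$L{\left(u,U \right)} = \sqrt{36 + U}$ ($L{\left(u,U \right)} = \sqrt{6^{2} + U} = \sqrt{36 + U}$)
$\left(-2 + 2\right) \left(-2\right) + \frac{-52 + 64}{-8 + L{\left(-2,3 \right)} \left(-6\right)} \left(-48\right) = \left(-2 + 2\right) \left(-2\right) + \frac{-52 + 64}{-8 + \sqrt{36 + 3} \left(-6\right)} \left(-48\right) = 0 \left(-2\right) + \frac{12}{-8 + \sqrt{39} \left(-6\right)} \left(-48\right) = 0 + \frac{12}{-8 - 6 \sqrt{39}} \left(-48\right) = 0 - \frac{576}{-8 - 6 \sqrt{39}} = - \frac{576}{-8 - 6 \sqrt{39}}$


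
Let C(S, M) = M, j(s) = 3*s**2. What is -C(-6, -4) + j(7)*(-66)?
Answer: -9698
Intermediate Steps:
-C(-6, -4) + j(7)*(-66) = -1*(-4) + (3*7**2)*(-66) = 4 + (3*49)*(-66) = 4 + 147*(-66) = 4 - 9702 = -9698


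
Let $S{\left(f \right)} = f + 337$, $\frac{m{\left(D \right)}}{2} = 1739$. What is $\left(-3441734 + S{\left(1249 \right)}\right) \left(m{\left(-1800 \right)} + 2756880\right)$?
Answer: $-9496040052984$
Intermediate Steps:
$m{\left(D \right)} = 3478$ ($m{\left(D \right)} = 2 \cdot 1739 = 3478$)
$S{\left(f \right)} = 337 + f$
$\left(-3441734 + S{\left(1249 \right)}\right) \left(m{\left(-1800 \right)} + 2756880\right) = \left(-3441734 + \left(337 + 1249\right)\right) \left(3478 + 2756880\right) = \left(-3441734 + 1586\right) 2760358 = \left(-3440148\right) 2760358 = -9496040052984$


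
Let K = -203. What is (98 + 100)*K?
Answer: -40194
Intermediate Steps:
(98 + 100)*K = (98 + 100)*(-203) = 198*(-203) = -40194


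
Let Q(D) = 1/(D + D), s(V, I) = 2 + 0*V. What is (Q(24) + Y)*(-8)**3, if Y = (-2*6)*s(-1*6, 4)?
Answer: 36832/3 ≈ 12277.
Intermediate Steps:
s(V, I) = 2 (s(V, I) = 2 + 0 = 2)
Y = -24 (Y = -2*6*2 = -12*2 = -24)
Q(D) = 1/(2*D)
(Q(24) + Y)*(-8)**3 = ((1/2)/24 - 24)*(-8)**3 = ((1/2)*(1/24) - 24)*(-512) = (1/48 - 24)*(-512) = -1151/48*(-512) = 36832/3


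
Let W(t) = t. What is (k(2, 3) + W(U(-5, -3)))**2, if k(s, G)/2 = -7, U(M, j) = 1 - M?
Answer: 64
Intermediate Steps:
k(s, G) = -14 (k(s, G) = 2*(-7) = -14)
(k(2, 3) + W(U(-5, -3)))**2 = (-14 + (1 - 1*(-5)))**2 = (-14 + (1 + 5))**2 = (-14 + 6)**2 = (-8)**2 = 64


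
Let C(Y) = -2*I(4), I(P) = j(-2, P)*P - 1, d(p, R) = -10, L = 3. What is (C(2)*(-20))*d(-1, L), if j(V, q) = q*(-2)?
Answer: 13200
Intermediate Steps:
j(V, q) = -2*q
I(P) = -1 - 2*P² (I(P) = (-2*P)*P - 1 = -2*P² - 1 = -1 - 2*P²)
C(Y) = 66 (C(Y) = -2*(-1 - 2*4²) = -2*(-1 - 2*16) = -2*(-1 - 32) = -2*(-33) = 66)
(C(2)*(-20))*d(-1, L) = (66*(-20))*(-10) = -1320*(-10) = 13200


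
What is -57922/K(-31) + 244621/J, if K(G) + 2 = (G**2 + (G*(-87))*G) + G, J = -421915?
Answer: 324087767/2683346945 ≈ 0.12078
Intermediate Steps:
K(G) = -2 + G - 86*G**2 (K(G) = -2 + ((G**2 + (G*(-87))*G) + G) = -2 + ((G**2 + (-87*G)*G) + G) = -2 + ((G**2 - 87*G**2) + G) = -2 + (-86*G**2 + G) = -2 + (G - 86*G**2) = -2 + G - 86*G**2)
-57922/K(-31) + 244621/J = -57922/(-2 - 31 - 86*(-31)**2) + 244621/(-421915) = -57922/(-2 - 31 - 86*961) + 244621*(-1/421915) = -57922/(-2 - 31 - 82646) - 18817/32455 = -57922/(-82679) - 18817/32455 = -57922*(-1/82679) - 18817/32455 = 57922/82679 - 18817/32455 = 324087767/2683346945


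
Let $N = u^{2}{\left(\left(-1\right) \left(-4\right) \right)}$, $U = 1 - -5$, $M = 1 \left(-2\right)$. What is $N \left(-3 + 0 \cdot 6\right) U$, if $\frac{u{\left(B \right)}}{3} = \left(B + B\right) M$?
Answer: $-41472$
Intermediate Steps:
$M = -2$
$U = 6$ ($U = 1 + 5 = 6$)
$u{\left(B \right)} = - 12 B$ ($u{\left(B \right)} = 3 \left(B + B\right) \left(-2\right) = 3 \cdot 2 B \left(-2\right) = 3 \left(- 4 B\right) = - 12 B$)
$N = 2304$ ($N = \left(- 12 \left(\left(-1\right) \left(-4\right)\right)\right)^{2} = \left(\left(-12\right) 4\right)^{2} = \left(-48\right)^{2} = 2304$)
$N \left(-3 + 0 \cdot 6\right) U = 2304 \left(-3 + 0 \cdot 6\right) 6 = 2304 \left(-3 + 0\right) 6 = 2304 \left(-3\right) 6 = \left(-6912\right) 6 = -41472$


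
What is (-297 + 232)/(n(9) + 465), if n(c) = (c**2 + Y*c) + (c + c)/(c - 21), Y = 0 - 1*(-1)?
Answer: -130/1107 ≈ -0.11743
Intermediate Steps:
Y = 1 (Y = 0 + 1 = 1)
n(c) = c + c**2 + 2*c/(-21 + c) (n(c) = (c**2 + 1*c) + (c + c)/(c - 21) = (c**2 + c) + (2*c)/(-21 + c) = (c + c**2) + 2*c/(-21 + c) = c + c**2 + 2*c/(-21 + c))
(-297 + 232)/(n(9) + 465) = (-297 + 232)/(9*(-19 + 9**2 - 20*9)/(-21 + 9) + 465) = -65/(9*(-19 + 81 - 180)/(-12) + 465) = -65/(9*(-1/12)*(-118) + 465) = -65/(177/2 + 465) = -65/1107/2 = -65*2/1107 = -130/1107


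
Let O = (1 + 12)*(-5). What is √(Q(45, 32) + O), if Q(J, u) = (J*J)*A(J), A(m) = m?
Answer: 2*√22765 ≈ 301.76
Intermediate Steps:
O = -65 (O = 13*(-5) = -65)
Q(J, u) = J³ (Q(J, u) = (J*J)*J = J²*J = J³)
√(Q(45, 32) + O) = √(45³ - 65) = √(91125 - 65) = √91060 = 2*√22765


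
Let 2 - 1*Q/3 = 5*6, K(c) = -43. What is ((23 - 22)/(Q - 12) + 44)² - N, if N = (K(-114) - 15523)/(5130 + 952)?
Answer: 54304098017/28025856 ≈ 1937.6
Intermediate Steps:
Q = -84 (Q = 6 - 15*6 = 6 - 3*30 = 6 - 90 = -84)
N = -7783/3041 (N = (-43 - 15523)/(5130 + 952) = -15566/6082 = -15566*1/6082 = -7783/3041 ≈ -2.5594)
((23 - 22)/(Q - 12) + 44)² - N = ((23 - 22)/(-84 - 12) + 44)² - 1*(-7783/3041) = (1/(-96) + 44)² + 7783/3041 = (1*(-1/96) + 44)² + 7783/3041 = (-1/96 + 44)² + 7783/3041 = (4223/96)² + 7783/3041 = 17833729/9216 + 7783/3041 = 54304098017/28025856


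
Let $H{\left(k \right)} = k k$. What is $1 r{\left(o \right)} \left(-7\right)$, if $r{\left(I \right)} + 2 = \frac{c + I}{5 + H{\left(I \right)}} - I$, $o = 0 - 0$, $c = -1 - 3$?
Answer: $\frac{98}{5} \approx 19.6$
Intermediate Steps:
$c = -4$
$H{\left(k \right)} = k^{2}$
$o = 0$ ($o = 0 + 0 = 0$)
$r{\left(I \right)} = -2 - I + \frac{-4 + I}{5 + I^{2}}$ ($r{\left(I \right)} = -2 - \left(I - \frac{-4 + I}{5 + I^{2}}\right) = -2 - I + \frac{-4 + I}{5 + I^{2}}$)
$1 r{\left(o \right)} \left(-7\right) = 1 \frac{-14 - 0^{3} - 0 - 2 \cdot 0^{2}}{5 + 0^{2}} \left(-7\right) = 1 \frac{-14 - 0 + 0 - 0}{5 + 0} \left(-7\right) = 1 \frac{-14 + 0 + 0 + 0}{5} \left(-7\right) = 1 \cdot \frac{1}{5} \left(-14\right) \left(-7\right) = 1 \left(- \frac{14}{5}\right) \left(-7\right) = \left(- \frac{14}{5}\right) \left(-7\right) = \frac{98}{5}$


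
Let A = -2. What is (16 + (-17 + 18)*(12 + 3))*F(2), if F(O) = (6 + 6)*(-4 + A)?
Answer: -2232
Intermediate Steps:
F(O) = -72 (F(O) = (6 + 6)*(-4 - 2) = 12*(-6) = -72)
(16 + (-17 + 18)*(12 + 3))*F(2) = (16 + (-17 + 18)*(12 + 3))*(-72) = (16 + 1*15)*(-72) = (16 + 15)*(-72) = 31*(-72) = -2232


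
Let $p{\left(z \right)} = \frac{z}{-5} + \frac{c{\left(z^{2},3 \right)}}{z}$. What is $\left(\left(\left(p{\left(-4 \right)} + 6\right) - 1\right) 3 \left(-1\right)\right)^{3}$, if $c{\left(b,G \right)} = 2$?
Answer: $- \frac{4019679}{1000} \approx -4019.7$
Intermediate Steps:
$p{\left(z \right)} = \frac{2}{z} - \frac{z}{5}$ ($p{\left(z \right)} = \frac{z}{-5} + \frac{2}{z} = z \left(- \frac{1}{5}\right) + \frac{2}{z} = - \frac{z}{5} + \frac{2}{z} = \frac{2}{z} - \frac{z}{5}$)
$\left(\left(\left(p{\left(-4 \right)} + 6\right) - 1\right) 3 \left(-1\right)\right)^{3} = \left(\left(\left(\left(\frac{2}{-4} - - \frac{4}{5}\right) + 6\right) - 1\right) 3 \left(-1\right)\right)^{3} = \left(\left(\left(\left(2 \left(- \frac{1}{4}\right) + \frac{4}{5}\right) + 6\right) - 1\right) 3 \left(-1\right)\right)^{3} = \left(\left(\left(\left(- \frac{1}{2} + \frac{4}{5}\right) + 6\right) - 1\right) 3 \left(-1\right)\right)^{3} = \left(\left(\left(\frac{3}{10} + 6\right) - 1\right) 3 \left(-1\right)\right)^{3} = \left(\left(\frac{63}{10} - 1\right) 3 \left(-1\right)\right)^{3} = \left(\frac{53}{10} \cdot 3 \left(-1\right)\right)^{3} = \left(\frac{159}{10} \left(-1\right)\right)^{3} = \left(- \frac{159}{10}\right)^{3} = - \frac{4019679}{1000}$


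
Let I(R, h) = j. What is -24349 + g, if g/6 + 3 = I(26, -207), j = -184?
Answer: -25471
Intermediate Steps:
I(R, h) = -184
g = -1122 (g = -18 + 6*(-184) = -18 - 1104 = -1122)
-24349 + g = -24349 - 1122 = -25471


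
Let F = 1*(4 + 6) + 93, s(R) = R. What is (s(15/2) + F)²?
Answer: 48841/4 ≈ 12210.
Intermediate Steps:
F = 103 (F = 1*10 + 93 = 10 + 93 = 103)
(s(15/2) + F)² = (15/2 + 103)² = (221/2)² = 48841/4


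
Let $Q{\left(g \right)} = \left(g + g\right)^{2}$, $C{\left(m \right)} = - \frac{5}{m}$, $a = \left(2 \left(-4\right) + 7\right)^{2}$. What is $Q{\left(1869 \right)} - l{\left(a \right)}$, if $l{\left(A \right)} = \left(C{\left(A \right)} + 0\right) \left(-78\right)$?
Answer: $13972254$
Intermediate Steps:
$a = 1$ ($a = \left(-8 + 7\right)^{2} = \left(-1\right)^{2} = 1$)
$Q{\left(g \right)} = 4 g^{2}$ ($Q{\left(g \right)} = \left(2 g\right)^{2} = 4 g^{2}$)
$l{\left(A \right)} = \frac{390}{A}$ ($l{\left(A \right)} = \left(- \frac{5}{A} + 0\right) \left(-78\right) = - \frac{5}{A} \left(-78\right) = \frac{390}{A}$)
$Q{\left(1869 \right)} - l{\left(a \right)} = 4 \cdot 1869^{2} - \frac{390}{1} = 4 \cdot 3493161 - 390 \cdot 1 = 13972644 - 390 = 13972254$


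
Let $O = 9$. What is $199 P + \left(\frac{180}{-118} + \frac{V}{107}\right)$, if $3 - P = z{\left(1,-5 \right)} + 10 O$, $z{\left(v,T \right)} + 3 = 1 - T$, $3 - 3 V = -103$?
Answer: $- \frac{339220126}{18939} \approx -17911.0$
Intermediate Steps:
$V = \frac{106}{3}$ ($V = 1 - - \frac{103}{3} = 1 + \frac{103}{3} = \frac{106}{3} \approx 35.333$)
$z{\left(v,T \right)} = -2 - T$ ($z{\left(v,T \right)} = -3 - \left(-1 + T\right) = -2 - T$)
$P = -90$ ($P = 3 - \left(\left(-2 - -5\right) + 10 \cdot 9\right) = 3 - \left(\left(-2 + 5\right) + 90\right) = 3 - \left(3 + 90\right) = 3 - 93 = -90$)
$199 P + \left(\frac{180}{-118} + \frac{V}{107}\right) = 199 \left(-90\right) + \left(\frac{180}{-118} + \frac{106}{3 \cdot 107}\right) = -17910 + \left(180 \left(- \frac{1}{118}\right) + \frac{106}{3} \cdot \frac{1}{107}\right) = -17910 + \left(- \frac{90}{59} + \frac{106}{321}\right) = -17910 - \frac{22636}{18939} = - \frac{339220126}{18939}$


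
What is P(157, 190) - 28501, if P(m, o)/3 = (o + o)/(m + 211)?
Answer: -2621807/92 ≈ -28498.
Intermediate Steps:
P(m, o) = 6*o/(211 + m) (P(m, o) = 3*((o + o)/(m + 211)) = 3*((2*o)/(211 + m)) = 3*(2*o/(211 + m)) = 6*o/(211 + m))
P(157, 190) - 28501 = 6*190/(211 + 157) - 28501 = 6*190/368 - 28501 = 6*190*(1/368) - 28501 = 285/92 - 28501 = -2621807/92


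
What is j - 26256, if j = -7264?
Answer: -33520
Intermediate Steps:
j - 26256 = -7264 - 26256 = -33520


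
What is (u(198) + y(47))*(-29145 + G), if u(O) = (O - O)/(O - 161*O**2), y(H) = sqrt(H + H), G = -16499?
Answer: -45644*sqrt(94) ≈ -4.4254e+5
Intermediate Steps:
y(H) = sqrt(2)*sqrt(H) (y(H) = sqrt(2*H) = sqrt(2)*sqrt(H))
u(O) = 0 (u(O) = 0/(O - 161*O**2) = 0)
(u(198) + y(47))*(-29145 + G) = (0 + sqrt(2)*sqrt(47))*(-29145 - 16499) = (0 + sqrt(94))*(-45644) = sqrt(94)*(-45644) = -45644*sqrt(94)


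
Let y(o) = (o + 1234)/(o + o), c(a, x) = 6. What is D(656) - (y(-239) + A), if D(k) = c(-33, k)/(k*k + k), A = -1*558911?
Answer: 9595334830187/17167848 ≈ 5.5891e+5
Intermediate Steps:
y(o) = (1234 + o)/(2*o) (y(o) = (1234 + o)/((2*o)) = (1234 + o)*(1/(2*o)) = (1234 + o)/(2*o))
A = -558911
D(k) = 6/(k + k**2) (D(k) = 6/(k*k + k) = 6/(k**2 + k) = 6/(k + k**2))
D(656) - (y(-239) + A) = 6/(656*(1 + 656)) - ((1/2)*(1234 - 239)/(-239) - 558911) = 6*(1/656)/657 - ((1/2)*(-1/239)*995 - 558911) = 6*(1/656)*(1/657) - (-995/478 - 558911) = 1/71832 - 1*(-267160453/478) = 1/71832 + 267160453/478 = 9595334830187/17167848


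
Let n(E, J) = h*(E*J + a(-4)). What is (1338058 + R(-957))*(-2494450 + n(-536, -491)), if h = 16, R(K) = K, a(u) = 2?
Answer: 2294997482198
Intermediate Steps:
n(E, J) = 32 + 16*E*J (n(E, J) = 16*(E*J + 2) = 16*(2 + E*J) = 32 + 16*E*J)
(1338058 + R(-957))*(-2494450 + n(-536, -491)) = (1338058 - 957)*(-2494450 + (32 + 16*(-536)*(-491))) = 1337101*(-2494450 + (32 + 4210816)) = 1337101*(-2494450 + 4210848) = 1337101*1716398 = 2294997482198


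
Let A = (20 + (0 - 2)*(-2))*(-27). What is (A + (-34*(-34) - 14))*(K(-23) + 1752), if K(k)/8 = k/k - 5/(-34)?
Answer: 14790360/17 ≈ 8.7002e+5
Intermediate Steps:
A = -648 (A = (20 - 2*(-2))*(-27) = (20 + 4)*(-27) = 24*(-27) = -648)
K(k) = 156/17 (K(k) = 8*(k/k - 5/(-34)) = 8*(1 - 5*(-1/34)) = 8*(1 + 5/34) = 8*(39/34) = 156/17)
(A + (-34*(-34) - 14))*(K(-23) + 1752) = (-648 + (-34*(-34) - 14))*(156/17 + 1752) = (-648 + (1156 - 14))*(29940/17) = (-648 + 1142)*(29940/17) = 494*(29940/17) = 14790360/17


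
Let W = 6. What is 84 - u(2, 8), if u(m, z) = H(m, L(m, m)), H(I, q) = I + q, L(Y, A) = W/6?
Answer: 81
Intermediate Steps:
L(Y, A) = 1 (L(Y, A) = 6/6 = 6*(⅙) = 1)
u(m, z) = 1 + m (u(m, z) = m + 1 = 1 + m)
84 - u(2, 8) = 84 - (1 + 2) = 84 - 1*3 = 84 - 3 = 81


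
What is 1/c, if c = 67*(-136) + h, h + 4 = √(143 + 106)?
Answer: -9116/83101207 - √249/83101207 ≈ -0.00010989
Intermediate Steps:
h = -4 + √249 (h = -4 + √(143 + 106) = -4 + √249 ≈ 11.780)
c = -9116 + √249 (c = 67*(-136) + (-4 + √249) = -9112 + (-4 + √249) = -9116 + √249 ≈ -9100.2)
1/c = 1/(-9116 + √249)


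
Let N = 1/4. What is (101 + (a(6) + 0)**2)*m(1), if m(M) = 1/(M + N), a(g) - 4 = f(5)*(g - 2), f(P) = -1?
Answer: 404/5 ≈ 80.800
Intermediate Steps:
N = 1/4 ≈ 0.25000
a(g) = 6 - g (a(g) = 4 - (g - 2) = 4 - (-2 + g) = 4 + (2 - g) = 6 - g)
m(M) = 1/(1/4 + M) (m(M) = 1/(M + 1/4) = 1/(1/4 + M))
(101 + (a(6) + 0)**2)*m(1) = (101 + ((6 - 1*6) + 0)**2)*(4/(1 + 4*1)) = (101 + ((6 - 6) + 0)**2)*(4/(1 + 4)) = (101 + (0 + 0)**2)*(4/5) = (101 + 0**2)*(4*(1/5)) = (101 + 0)*(4/5) = 101*(4/5) = 404/5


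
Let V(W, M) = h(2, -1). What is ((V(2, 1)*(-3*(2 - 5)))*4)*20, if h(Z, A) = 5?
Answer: 3600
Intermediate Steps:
V(W, M) = 5
((V(2, 1)*(-3*(2 - 5)))*4)*20 = ((5*(-3*(2 - 5)))*4)*20 = ((5*(-3*(-3)))*4)*20 = ((5*9)*4)*20 = (45*4)*20 = 180*20 = 3600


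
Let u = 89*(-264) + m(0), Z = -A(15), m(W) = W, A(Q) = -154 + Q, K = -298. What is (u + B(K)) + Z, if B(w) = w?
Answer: -23655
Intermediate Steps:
Z = 139 (Z = -(-154 + 15) = -1*(-139) = 139)
u = -23496 (u = 89*(-264) + 0 = -23496 + 0 = -23496)
(u + B(K)) + Z = (-23496 - 298) + 139 = -23794 + 139 = -23655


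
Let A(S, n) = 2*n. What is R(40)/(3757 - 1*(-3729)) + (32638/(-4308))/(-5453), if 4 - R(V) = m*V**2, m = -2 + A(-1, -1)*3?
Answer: 3960918439/2313915114 ≈ 1.7118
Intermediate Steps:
m = -8 (m = -2 + (2*(-1))*3 = -2 - 2*3 = -2 - 6 = -8)
R(V) = 4 + 8*V**2 (R(V) = 4 - (-8)*V**2 = 4 + 8*V**2)
R(40)/(3757 - 1*(-3729)) + (32638/(-4308))/(-5453) = (4 + 8*40**2)/(3757 - 1*(-3729)) + (32638/(-4308))/(-5453) = (4 + 8*1600)/(3757 + 3729) + (32638*(-1/4308))*(-1/5453) = (4 + 12800)/7486 - 16319/2154*(-1/5453) = 12804*(1/7486) + 16319/11745762 = 6402/3743 + 16319/11745762 = 3960918439/2313915114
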